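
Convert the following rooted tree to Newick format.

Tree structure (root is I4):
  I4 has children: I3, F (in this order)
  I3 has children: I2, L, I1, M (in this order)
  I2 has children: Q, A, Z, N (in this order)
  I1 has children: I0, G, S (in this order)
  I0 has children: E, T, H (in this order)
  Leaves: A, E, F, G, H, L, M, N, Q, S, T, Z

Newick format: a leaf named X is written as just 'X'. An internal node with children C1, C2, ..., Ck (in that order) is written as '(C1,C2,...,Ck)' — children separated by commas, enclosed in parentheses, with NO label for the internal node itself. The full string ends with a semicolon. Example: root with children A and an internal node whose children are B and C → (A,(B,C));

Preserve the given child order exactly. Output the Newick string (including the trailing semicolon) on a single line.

internal I4 with children ['I3', 'F']
  internal I3 with children ['I2', 'L', 'I1', 'M']
    internal I2 with children ['Q', 'A', 'Z', 'N']
      leaf 'Q' → 'Q'
      leaf 'A' → 'A'
      leaf 'Z' → 'Z'
      leaf 'N' → 'N'
    → '(Q,A,Z,N)'
    leaf 'L' → 'L'
    internal I1 with children ['I0', 'G', 'S']
      internal I0 with children ['E', 'T', 'H']
        leaf 'E' → 'E'
        leaf 'T' → 'T'
        leaf 'H' → 'H'
      → '(E,T,H)'
      leaf 'G' → 'G'
      leaf 'S' → 'S'
    → '((E,T,H),G,S)'
    leaf 'M' → 'M'
  → '((Q,A,Z,N),L,((E,T,H),G,S),M)'
  leaf 'F' → 'F'
→ '(((Q,A,Z,N),L,((E,T,H),G,S),M),F)'
Final: (((Q,A,Z,N),L,((E,T,H),G,S),M),F);

Answer: (((Q,A,Z,N),L,((E,T,H),G,S),M),F);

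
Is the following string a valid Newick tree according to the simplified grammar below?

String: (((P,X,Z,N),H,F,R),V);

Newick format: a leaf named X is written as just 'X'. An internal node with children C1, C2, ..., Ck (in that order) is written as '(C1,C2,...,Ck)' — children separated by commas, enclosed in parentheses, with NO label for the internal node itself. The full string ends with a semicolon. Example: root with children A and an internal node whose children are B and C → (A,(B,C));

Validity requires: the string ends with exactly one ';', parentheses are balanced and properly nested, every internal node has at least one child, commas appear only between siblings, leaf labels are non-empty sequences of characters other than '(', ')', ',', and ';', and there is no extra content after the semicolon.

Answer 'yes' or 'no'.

Answer: yes

Derivation:
Input: (((P,X,Z,N),H,F,R),V);
Paren balance: 3 '(' vs 3 ')' OK
Ends with single ';': True
Full parse: OK
Valid: True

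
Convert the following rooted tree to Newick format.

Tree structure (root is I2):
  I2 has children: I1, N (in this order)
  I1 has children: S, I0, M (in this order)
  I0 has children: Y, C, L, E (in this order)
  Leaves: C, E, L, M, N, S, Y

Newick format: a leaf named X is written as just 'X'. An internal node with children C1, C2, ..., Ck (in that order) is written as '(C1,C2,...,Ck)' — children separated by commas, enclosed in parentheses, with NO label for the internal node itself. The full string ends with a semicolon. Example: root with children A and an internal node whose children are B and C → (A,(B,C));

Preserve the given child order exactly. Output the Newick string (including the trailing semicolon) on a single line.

internal I2 with children ['I1', 'N']
  internal I1 with children ['S', 'I0', 'M']
    leaf 'S' → 'S'
    internal I0 with children ['Y', 'C', 'L', 'E']
      leaf 'Y' → 'Y'
      leaf 'C' → 'C'
      leaf 'L' → 'L'
      leaf 'E' → 'E'
    → '(Y,C,L,E)'
    leaf 'M' → 'M'
  → '(S,(Y,C,L,E),M)'
  leaf 'N' → 'N'
→ '((S,(Y,C,L,E),M),N)'
Final: ((S,(Y,C,L,E),M),N);

Answer: ((S,(Y,C,L,E),M),N);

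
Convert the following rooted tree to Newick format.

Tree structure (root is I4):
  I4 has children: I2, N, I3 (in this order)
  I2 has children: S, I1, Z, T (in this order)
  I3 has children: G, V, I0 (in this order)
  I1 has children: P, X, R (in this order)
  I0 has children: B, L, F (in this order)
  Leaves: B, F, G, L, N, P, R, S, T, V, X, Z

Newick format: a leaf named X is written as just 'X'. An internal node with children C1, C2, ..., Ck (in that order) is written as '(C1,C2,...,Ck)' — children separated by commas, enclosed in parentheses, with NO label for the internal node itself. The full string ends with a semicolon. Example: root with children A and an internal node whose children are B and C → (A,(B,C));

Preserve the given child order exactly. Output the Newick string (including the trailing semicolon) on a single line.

internal I4 with children ['I2', 'N', 'I3']
  internal I2 with children ['S', 'I1', 'Z', 'T']
    leaf 'S' → 'S'
    internal I1 with children ['P', 'X', 'R']
      leaf 'P' → 'P'
      leaf 'X' → 'X'
      leaf 'R' → 'R'
    → '(P,X,R)'
    leaf 'Z' → 'Z'
    leaf 'T' → 'T'
  → '(S,(P,X,R),Z,T)'
  leaf 'N' → 'N'
  internal I3 with children ['G', 'V', 'I0']
    leaf 'G' → 'G'
    leaf 'V' → 'V'
    internal I0 with children ['B', 'L', 'F']
      leaf 'B' → 'B'
      leaf 'L' → 'L'
      leaf 'F' → 'F'
    → '(B,L,F)'
  → '(G,V,(B,L,F))'
→ '((S,(P,X,R),Z,T),N,(G,V,(B,L,F)))'
Final: ((S,(P,X,R),Z,T),N,(G,V,(B,L,F)));

Answer: ((S,(P,X,R),Z,T),N,(G,V,(B,L,F)));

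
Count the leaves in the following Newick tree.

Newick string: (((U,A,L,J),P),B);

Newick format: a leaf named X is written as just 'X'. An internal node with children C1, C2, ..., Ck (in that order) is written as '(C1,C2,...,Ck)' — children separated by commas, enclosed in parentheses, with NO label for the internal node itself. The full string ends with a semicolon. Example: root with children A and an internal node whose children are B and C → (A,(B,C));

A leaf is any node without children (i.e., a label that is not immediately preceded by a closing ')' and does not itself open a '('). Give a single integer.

Newick: (((U,A,L,J),P),B);
Scan left-to-right; a leaf is any maximal label run not followed by '(':
  pos 3: leaf 'U' → count = 1
  pos 5: leaf 'A' → count = 2
  pos 7: leaf 'L' → count = 3
  pos 9: leaf 'J' → count = 4
  pos 12: leaf 'P' → count = 5
  pos 15: leaf 'B' → count = 6
Total leaves: 6

Answer: 6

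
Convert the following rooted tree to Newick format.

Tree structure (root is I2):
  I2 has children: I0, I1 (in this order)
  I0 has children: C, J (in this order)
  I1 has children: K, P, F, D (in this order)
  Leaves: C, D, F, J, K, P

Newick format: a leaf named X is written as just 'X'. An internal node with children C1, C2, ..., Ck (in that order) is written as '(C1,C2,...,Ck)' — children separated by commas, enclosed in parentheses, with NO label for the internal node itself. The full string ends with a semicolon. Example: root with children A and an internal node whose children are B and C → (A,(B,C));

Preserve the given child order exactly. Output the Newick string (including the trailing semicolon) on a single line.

internal I2 with children ['I0', 'I1']
  internal I0 with children ['C', 'J']
    leaf 'C' → 'C'
    leaf 'J' → 'J'
  → '(C,J)'
  internal I1 with children ['K', 'P', 'F', 'D']
    leaf 'K' → 'K'
    leaf 'P' → 'P'
    leaf 'F' → 'F'
    leaf 'D' → 'D'
  → '(K,P,F,D)'
→ '((C,J),(K,P,F,D))'
Final: ((C,J),(K,P,F,D));

Answer: ((C,J),(K,P,F,D));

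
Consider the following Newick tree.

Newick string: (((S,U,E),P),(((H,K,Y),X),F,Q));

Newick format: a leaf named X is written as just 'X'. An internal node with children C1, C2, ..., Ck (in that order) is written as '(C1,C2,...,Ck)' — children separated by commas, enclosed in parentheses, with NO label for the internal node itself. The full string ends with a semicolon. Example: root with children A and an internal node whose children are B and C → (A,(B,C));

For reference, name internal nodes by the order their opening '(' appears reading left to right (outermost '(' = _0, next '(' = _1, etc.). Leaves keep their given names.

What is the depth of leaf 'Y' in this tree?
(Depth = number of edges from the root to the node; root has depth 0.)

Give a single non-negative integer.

Newick: (((S,U,E),P),(((H,K,Y),X),F,Q));
Naming internals by '(' encounter order: outermost '(' = _0, next = _1, ...
Query node: Y
Path from root: _0 -> _3 -> _4 -> _5 -> Y
Depth of Y: 4 (number of edges from root)

Answer: 4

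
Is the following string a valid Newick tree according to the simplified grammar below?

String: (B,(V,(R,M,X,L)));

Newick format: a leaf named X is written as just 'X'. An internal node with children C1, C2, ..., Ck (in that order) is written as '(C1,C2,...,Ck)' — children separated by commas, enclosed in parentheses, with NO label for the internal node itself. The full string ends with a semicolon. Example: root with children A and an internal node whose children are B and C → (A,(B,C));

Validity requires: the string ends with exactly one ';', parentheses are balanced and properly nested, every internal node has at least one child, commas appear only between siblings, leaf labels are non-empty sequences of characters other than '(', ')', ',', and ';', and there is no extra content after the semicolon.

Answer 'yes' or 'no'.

Answer: yes

Derivation:
Input: (B,(V,(R,M,X,L)));
Paren balance: 3 '(' vs 3 ')' OK
Ends with single ';': True
Full parse: OK
Valid: True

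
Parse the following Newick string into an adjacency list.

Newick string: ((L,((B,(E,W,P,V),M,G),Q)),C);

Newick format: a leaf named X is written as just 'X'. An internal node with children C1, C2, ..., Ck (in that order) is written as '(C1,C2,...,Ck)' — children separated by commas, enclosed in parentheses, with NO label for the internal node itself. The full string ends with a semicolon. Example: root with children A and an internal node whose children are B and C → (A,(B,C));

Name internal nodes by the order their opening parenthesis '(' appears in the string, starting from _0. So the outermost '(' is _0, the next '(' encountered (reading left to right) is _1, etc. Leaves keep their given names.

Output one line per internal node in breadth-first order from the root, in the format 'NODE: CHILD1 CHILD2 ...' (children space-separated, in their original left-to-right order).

Input: ((L,((B,(E,W,P,V),M,G),Q)),C);
Scanning left-to-right, naming '(' by encounter order:
  pos 0: '(' -> open internal node _0 (depth 1)
  pos 1: '(' -> open internal node _1 (depth 2)
  pos 4: '(' -> open internal node _2 (depth 3)
  pos 5: '(' -> open internal node _3 (depth 4)
  pos 8: '(' -> open internal node _4 (depth 5)
  pos 16: ')' -> close internal node _4 (now at depth 4)
  pos 21: ')' -> close internal node _3 (now at depth 3)
  pos 24: ')' -> close internal node _2 (now at depth 2)
  pos 25: ')' -> close internal node _1 (now at depth 1)
  pos 28: ')' -> close internal node _0 (now at depth 0)
Total internal nodes: 5
BFS adjacency from root:
  _0: _1 C
  _1: L _2
  _2: _3 Q
  _3: B _4 M G
  _4: E W P V

Answer: _0: _1 C
_1: L _2
_2: _3 Q
_3: B _4 M G
_4: E W P V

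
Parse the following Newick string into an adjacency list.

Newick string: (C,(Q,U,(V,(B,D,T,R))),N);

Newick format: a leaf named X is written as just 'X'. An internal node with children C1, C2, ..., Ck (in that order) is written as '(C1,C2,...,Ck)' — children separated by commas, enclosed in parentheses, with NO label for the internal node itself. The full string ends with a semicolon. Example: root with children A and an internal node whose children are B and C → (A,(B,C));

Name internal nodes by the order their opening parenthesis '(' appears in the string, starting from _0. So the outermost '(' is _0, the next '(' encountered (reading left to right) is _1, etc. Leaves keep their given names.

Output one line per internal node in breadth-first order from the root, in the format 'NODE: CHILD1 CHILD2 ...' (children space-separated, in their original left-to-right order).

Input: (C,(Q,U,(V,(B,D,T,R))),N);
Scanning left-to-right, naming '(' by encounter order:
  pos 0: '(' -> open internal node _0 (depth 1)
  pos 3: '(' -> open internal node _1 (depth 2)
  pos 8: '(' -> open internal node _2 (depth 3)
  pos 11: '(' -> open internal node _3 (depth 4)
  pos 19: ')' -> close internal node _3 (now at depth 3)
  pos 20: ')' -> close internal node _2 (now at depth 2)
  pos 21: ')' -> close internal node _1 (now at depth 1)
  pos 24: ')' -> close internal node _0 (now at depth 0)
Total internal nodes: 4
BFS adjacency from root:
  _0: C _1 N
  _1: Q U _2
  _2: V _3
  _3: B D T R

Answer: _0: C _1 N
_1: Q U _2
_2: V _3
_3: B D T R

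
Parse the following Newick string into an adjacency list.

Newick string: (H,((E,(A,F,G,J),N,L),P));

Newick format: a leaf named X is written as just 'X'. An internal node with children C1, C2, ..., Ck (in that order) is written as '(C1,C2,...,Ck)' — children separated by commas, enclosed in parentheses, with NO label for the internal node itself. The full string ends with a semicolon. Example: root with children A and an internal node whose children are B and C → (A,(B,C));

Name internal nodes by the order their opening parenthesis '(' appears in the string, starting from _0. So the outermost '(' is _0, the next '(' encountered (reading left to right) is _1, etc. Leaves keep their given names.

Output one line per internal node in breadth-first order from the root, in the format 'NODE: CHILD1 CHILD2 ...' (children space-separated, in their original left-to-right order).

Input: (H,((E,(A,F,G,J),N,L),P));
Scanning left-to-right, naming '(' by encounter order:
  pos 0: '(' -> open internal node _0 (depth 1)
  pos 3: '(' -> open internal node _1 (depth 2)
  pos 4: '(' -> open internal node _2 (depth 3)
  pos 7: '(' -> open internal node _3 (depth 4)
  pos 15: ')' -> close internal node _3 (now at depth 3)
  pos 20: ')' -> close internal node _2 (now at depth 2)
  pos 23: ')' -> close internal node _1 (now at depth 1)
  pos 24: ')' -> close internal node _0 (now at depth 0)
Total internal nodes: 4
BFS adjacency from root:
  _0: H _1
  _1: _2 P
  _2: E _3 N L
  _3: A F G J

Answer: _0: H _1
_1: _2 P
_2: E _3 N L
_3: A F G J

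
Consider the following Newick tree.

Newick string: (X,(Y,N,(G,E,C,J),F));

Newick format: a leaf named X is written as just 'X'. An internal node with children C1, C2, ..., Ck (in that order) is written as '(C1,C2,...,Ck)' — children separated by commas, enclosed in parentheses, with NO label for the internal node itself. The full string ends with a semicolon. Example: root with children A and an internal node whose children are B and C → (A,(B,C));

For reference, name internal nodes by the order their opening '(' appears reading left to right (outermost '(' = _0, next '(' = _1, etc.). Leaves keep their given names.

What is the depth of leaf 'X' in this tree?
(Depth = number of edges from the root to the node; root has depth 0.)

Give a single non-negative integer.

Answer: 1

Derivation:
Newick: (X,(Y,N,(G,E,C,J),F));
Naming internals by '(' encounter order: outermost '(' = _0, next = _1, ...
Query node: X
Path from root: _0 -> X
Depth of X: 1 (number of edges from root)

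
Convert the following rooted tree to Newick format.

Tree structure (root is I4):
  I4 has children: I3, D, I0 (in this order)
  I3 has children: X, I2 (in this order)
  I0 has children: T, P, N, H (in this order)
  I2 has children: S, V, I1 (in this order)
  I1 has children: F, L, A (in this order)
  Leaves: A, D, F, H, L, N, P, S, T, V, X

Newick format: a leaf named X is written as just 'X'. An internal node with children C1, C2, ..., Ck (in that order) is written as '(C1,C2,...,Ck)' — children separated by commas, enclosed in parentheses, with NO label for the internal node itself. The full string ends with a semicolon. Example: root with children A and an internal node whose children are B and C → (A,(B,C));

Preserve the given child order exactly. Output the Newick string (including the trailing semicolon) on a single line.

internal I4 with children ['I3', 'D', 'I0']
  internal I3 with children ['X', 'I2']
    leaf 'X' → 'X'
    internal I2 with children ['S', 'V', 'I1']
      leaf 'S' → 'S'
      leaf 'V' → 'V'
      internal I1 with children ['F', 'L', 'A']
        leaf 'F' → 'F'
        leaf 'L' → 'L'
        leaf 'A' → 'A'
      → '(F,L,A)'
    → '(S,V,(F,L,A))'
  → '(X,(S,V,(F,L,A)))'
  leaf 'D' → 'D'
  internal I0 with children ['T', 'P', 'N', 'H']
    leaf 'T' → 'T'
    leaf 'P' → 'P'
    leaf 'N' → 'N'
    leaf 'H' → 'H'
  → '(T,P,N,H)'
→ '((X,(S,V,(F,L,A))),D,(T,P,N,H))'
Final: ((X,(S,V,(F,L,A))),D,(T,P,N,H));

Answer: ((X,(S,V,(F,L,A))),D,(T,P,N,H));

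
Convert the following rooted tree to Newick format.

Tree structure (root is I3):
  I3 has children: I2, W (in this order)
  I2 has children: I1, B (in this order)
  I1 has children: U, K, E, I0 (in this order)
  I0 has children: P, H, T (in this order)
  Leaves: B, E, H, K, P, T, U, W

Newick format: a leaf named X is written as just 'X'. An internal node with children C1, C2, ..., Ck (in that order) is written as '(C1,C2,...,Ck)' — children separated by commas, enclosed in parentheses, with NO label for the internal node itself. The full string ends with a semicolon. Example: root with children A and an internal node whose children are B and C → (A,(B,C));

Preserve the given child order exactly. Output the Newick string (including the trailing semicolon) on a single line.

internal I3 with children ['I2', 'W']
  internal I2 with children ['I1', 'B']
    internal I1 with children ['U', 'K', 'E', 'I0']
      leaf 'U' → 'U'
      leaf 'K' → 'K'
      leaf 'E' → 'E'
      internal I0 with children ['P', 'H', 'T']
        leaf 'P' → 'P'
        leaf 'H' → 'H'
        leaf 'T' → 'T'
      → '(P,H,T)'
    → '(U,K,E,(P,H,T))'
    leaf 'B' → 'B'
  → '((U,K,E,(P,H,T)),B)'
  leaf 'W' → 'W'
→ '(((U,K,E,(P,H,T)),B),W)'
Final: (((U,K,E,(P,H,T)),B),W);

Answer: (((U,K,E,(P,H,T)),B),W);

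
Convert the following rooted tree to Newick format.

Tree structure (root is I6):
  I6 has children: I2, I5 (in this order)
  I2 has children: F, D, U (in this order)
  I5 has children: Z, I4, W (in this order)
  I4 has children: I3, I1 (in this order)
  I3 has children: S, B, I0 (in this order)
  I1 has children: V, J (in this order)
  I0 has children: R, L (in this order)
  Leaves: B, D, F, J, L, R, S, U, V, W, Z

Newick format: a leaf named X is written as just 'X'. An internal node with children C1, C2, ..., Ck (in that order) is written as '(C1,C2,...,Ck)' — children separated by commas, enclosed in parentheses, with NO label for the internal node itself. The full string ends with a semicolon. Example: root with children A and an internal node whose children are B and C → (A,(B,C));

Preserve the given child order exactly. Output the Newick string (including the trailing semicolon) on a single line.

internal I6 with children ['I2', 'I5']
  internal I2 with children ['F', 'D', 'U']
    leaf 'F' → 'F'
    leaf 'D' → 'D'
    leaf 'U' → 'U'
  → '(F,D,U)'
  internal I5 with children ['Z', 'I4', 'W']
    leaf 'Z' → 'Z'
    internal I4 with children ['I3', 'I1']
      internal I3 with children ['S', 'B', 'I0']
        leaf 'S' → 'S'
        leaf 'B' → 'B'
        internal I0 with children ['R', 'L']
          leaf 'R' → 'R'
          leaf 'L' → 'L'
        → '(R,L)'
      → '(S,B,(R,L))'
      internal I1 with children ['V', 'J']
        leaf 'V' → 'V'
        leaf 'J' → 'J'
      → '(V,J)'
    → '((S,B,(R,L)),(V,J))'
    leaf 'W' → 'W'
  → '(Z,((S,B,(R,L)),(V,J)),W)'
→ '((F,D,U),(Z,((S,B,(R,L)),(V,J)),W))'
Final: ((F,D,U),(Z,((S,B,(R,L)),(V,J)),W));

Answer: ((F,D,U),(Z,((S,B,(R,L)),(V,J)),W));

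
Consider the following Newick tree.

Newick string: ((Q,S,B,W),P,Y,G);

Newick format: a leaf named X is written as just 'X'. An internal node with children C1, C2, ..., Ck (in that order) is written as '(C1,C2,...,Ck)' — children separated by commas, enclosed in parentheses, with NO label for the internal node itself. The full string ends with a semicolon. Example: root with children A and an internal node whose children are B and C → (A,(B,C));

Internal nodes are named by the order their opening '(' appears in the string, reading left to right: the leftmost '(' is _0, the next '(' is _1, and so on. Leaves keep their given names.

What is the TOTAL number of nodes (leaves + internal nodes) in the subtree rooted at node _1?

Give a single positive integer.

Newick: ((Q,S,B,W),P,Y,G);
Locate _1: it is the '(' at position 1 (the 2nd '(' reading left to right).
Query: subtree rooted at _1
_1: subtree_size = 1 + 4
  Q: subtree_size = 1 + 0
  S: subtree_size = 1 + 0
  B: subtree_size = 1 + 0
  W: subtree_size = 1 + 0
Total subtree size of _1: 5

Answer: 5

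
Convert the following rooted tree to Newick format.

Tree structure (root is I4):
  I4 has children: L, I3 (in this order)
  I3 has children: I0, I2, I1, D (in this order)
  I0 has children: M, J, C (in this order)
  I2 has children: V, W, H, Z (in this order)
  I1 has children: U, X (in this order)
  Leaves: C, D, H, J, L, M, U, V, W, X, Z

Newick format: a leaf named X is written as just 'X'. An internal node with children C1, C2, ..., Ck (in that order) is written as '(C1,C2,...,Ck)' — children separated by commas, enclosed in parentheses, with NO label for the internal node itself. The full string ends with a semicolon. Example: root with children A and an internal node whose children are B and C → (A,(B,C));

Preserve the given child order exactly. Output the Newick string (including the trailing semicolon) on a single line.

Answer: (L,((M,J,C),(V,W,H,Z),(U,X),D));

Derivation:
internal I4 with children ['L', 'I3']
  leaf 'L' → 'L'
  internal I3 with children ['I0', 'I2', 'I1', 'D']
    internal I0 with children ['M', 'J', 'C']
      leaf 'M' → 'M'
      leaf 'J' → 'J'
      leaf 'C' → 'C'
    → '(M,J,C)'
    internal I2 with children ['V', 'W', 'H', 'Z']
      leaf 'V' → 'V'
      leaf 'W' → 'W'
      leaf 'H' → 'H'
      leaf 'Z' → 'Z'
    → '(V,W,H,Z)'
    internal I1 with children ['U', 'X']
      leaf 'U' → 'U'
      leaf 'X' → 'X'
    → '(U,X)'
    leaf 'D' → 'D'
  → '((M,J,C),(V,W,H,Z),(U,X),D)'
→ '(L,((M,J,C),(V,W,H,Z),(U,X),D))'
Final: (L,((M,J,C),(V,W,H,Z),(U,X),D));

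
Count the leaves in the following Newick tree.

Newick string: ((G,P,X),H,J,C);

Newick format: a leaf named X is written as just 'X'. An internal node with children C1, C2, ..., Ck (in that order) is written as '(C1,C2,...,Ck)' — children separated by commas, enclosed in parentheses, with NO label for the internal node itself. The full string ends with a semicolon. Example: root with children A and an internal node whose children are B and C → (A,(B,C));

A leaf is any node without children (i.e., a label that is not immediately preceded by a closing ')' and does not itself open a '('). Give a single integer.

Answer: 6

Derivation:
Newick: ((G,P,X),H,J,C);
Scan left-to-right; a leaf is any maximal label run not followed by '(':
  pos 2: leaf 'G' → count = 1
  pos 4: leaf 'P' → count = 2
  pos 6: leaf 'X' → count = 3
  pos 9: leaf 'H' → count = 4
  pos 11: leaf 'J' → count = 5
  pos 13: leaf 'C' → count = 6
Total leaves: 6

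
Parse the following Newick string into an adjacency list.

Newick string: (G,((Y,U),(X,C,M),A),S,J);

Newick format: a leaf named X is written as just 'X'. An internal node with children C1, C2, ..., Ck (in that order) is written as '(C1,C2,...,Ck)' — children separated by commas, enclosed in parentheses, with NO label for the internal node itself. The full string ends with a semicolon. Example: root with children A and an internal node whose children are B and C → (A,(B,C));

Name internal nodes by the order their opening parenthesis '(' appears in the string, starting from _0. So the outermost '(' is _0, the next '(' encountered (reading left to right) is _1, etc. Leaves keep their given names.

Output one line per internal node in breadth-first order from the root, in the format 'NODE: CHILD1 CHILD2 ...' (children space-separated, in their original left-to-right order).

Answer: _0: G _1 S J
_1: _2 _3 A
_2: Y U
_3: X C M

Derivation:
Input: (G,((Y,U),(X,C,M),A),S,J);
Scanning left-to-right, naming '(' by encounter order:
  pos 0: '(' -> open internal node _0 (depth 1)
  pos 3: '(' -> open internal node _1 (depth 2)
  pos 4: '(' -> open internal node _2 (depth 3)
  pos 8: ')' -> close internal node _2 (now at depth 2)
  pos 10: '(' -> open internal node _3 (depth 3)
  pos 16: ')' -> close internal node _3 (now at depth 2)
  pos 19: ')' -> close internal node _1 (now at depth 1)
  pos 24: ')' -> close internal node _0 (now at depth 0)
Total internal nodes: 4
BFS adjacency from root:
  _0: G _1 S J
  _1: _2 _3 A
  _2: Y U
  _3: X C M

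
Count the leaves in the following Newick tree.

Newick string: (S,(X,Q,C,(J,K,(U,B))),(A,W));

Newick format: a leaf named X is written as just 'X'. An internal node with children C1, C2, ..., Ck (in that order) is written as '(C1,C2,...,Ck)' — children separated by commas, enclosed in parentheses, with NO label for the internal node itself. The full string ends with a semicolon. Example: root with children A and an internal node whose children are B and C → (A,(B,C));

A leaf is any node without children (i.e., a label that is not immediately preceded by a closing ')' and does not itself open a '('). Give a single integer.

Newick: (S,(X,Q,C,(J,K,(U,B))),(A,W));
Scan left-to-right; a leaf is any maximal label run not followed by '(':
  pos 1: leaf 'S' → count = 1
  pos 4: leaf 'X' → count = 2
  pos 6: leaf 'Q' → count = 3
  pos 8: leaf 'C' → count = 4
  pos 11: leaf 'J' → count = 5
  pos 13: leaf 'K' → count = 6
  pos 16: leaf 'U' → count = 7
  pos 18: leaf 'B' → count = 8
  pos 24: leaf 'A' → count = 9
  pos 26: leaf 'W' → count = 10
Total leaves: 10

Answer: 10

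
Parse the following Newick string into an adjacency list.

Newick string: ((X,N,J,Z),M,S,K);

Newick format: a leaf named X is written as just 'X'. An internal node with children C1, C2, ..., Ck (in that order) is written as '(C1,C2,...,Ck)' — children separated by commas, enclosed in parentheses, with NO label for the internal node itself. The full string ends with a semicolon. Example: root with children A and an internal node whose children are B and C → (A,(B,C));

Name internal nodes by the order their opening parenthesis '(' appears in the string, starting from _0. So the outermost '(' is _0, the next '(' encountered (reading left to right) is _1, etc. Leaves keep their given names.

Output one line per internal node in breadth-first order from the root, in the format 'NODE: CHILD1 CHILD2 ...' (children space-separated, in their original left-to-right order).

Input: ((X,N,J,Z),M,S,K);
Scanning left-to-right, naming '(' by encounter order:
  pos 0: '(' -> open internal node _0 (depth 1)
  pos 1: '(' -> open internal node _1 (depth 2)
  pos 9: ')' -> close internal node _1 (now at depth 1)
  pos 16: ')' -> close internal node _0 (now at depth 0)
Total internal nodes: 2
BFS adjacency from root:
  _0: _1 M S K
  _1: X N J Z

Answer: _0: _1 M S K
_1: X N J Z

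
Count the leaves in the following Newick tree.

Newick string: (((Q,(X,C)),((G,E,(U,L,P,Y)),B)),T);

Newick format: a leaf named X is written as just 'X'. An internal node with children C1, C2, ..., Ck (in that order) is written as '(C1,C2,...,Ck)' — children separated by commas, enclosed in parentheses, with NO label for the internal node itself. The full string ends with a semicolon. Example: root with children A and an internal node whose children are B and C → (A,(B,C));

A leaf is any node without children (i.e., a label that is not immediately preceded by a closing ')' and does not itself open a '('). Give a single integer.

Answer: 11

Derivation:
Newick: (((Q,(X,C)),((G,E,(U,L,P,Y)),B)),T);
Scan left-to-right; a leaf is any maximal label run not followed by '(':
  pos 3: leaf 'Q' → count = 1
  pos 6: leaf 'X' → count = 2
  pos 8: leaf 'C' → count = 3
  pos 14: leaf 'G' → count = 4
  pos 16: leaf 'E' → count = 5
  pos 19: leaf 'U' → count = 6
  pos 21: leaf 'L' → count = 7
  pos 23: leaf 'P' → count = 8
  pos 25: leaf 'Y' → count = 9
  pos 29: leaf 'B' → count = 10
  pos 33: leaf 'T' → count = 11
Total leaves: 11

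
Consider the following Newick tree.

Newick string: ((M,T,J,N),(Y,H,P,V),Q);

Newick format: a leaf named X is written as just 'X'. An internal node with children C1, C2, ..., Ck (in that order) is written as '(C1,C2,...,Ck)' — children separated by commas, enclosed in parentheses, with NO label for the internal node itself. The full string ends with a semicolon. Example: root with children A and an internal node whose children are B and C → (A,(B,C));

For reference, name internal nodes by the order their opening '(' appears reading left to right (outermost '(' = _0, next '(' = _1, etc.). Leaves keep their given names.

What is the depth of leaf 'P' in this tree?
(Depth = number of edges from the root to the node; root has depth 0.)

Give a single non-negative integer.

Newick: ((M,T,J,N),(Y,H,P,V),Q);
Naming internals by '(' encounter order: outermost '(' = _0, next = _1, ...
Query node: P
Path from root: _0 -> _2 -> P
Depth of P: 2 (number of edges from root)

Answer: 2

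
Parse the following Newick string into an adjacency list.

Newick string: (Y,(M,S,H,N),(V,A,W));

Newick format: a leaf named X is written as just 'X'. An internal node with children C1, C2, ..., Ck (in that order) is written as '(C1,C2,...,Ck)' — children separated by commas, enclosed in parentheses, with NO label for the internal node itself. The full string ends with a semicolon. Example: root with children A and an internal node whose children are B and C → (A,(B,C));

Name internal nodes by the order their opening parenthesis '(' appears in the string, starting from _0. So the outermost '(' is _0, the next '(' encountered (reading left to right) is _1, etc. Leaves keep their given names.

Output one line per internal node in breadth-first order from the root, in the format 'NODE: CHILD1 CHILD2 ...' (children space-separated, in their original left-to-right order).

Input: (Y,(M,S,H,N),(V,A,W));
Scanning left-to-right, naming '(' by encounter order:
  pos 0: '(' -> open internal node _0 (depth 1)
  pos 3: '(' -> open internal node _1 (depth 2)
  pos 11: ')' -> close internal node _1 (now at depth 1)
  pos 13: '(' -> open internal node _2 (depth 2)
  pos 19: ')' -> close internal node _2 (now at depth 1)
  pos 20: ')' -> close internal node _0 (now at depth 0)
Total internal nodes: 3
BFS adjacency from root:
  _0: Y _1 _2
  _1: M S H N
  _2: V A W

Answer: _0: Y _1 _2
_1: M S H N
_2: V A W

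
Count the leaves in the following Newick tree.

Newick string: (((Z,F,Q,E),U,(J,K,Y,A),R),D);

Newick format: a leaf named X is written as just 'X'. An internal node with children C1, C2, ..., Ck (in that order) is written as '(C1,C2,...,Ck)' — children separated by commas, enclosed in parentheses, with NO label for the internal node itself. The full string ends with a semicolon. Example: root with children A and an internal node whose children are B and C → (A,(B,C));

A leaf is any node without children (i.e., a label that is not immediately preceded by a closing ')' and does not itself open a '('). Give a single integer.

Newick: (((Z,F,Q,E),U,(J,K,Y,A),R),D);
Scan left-to-right; a leaf is any maximal label run not followed by '(':
  pos 3: leaf 'Z' → count = 1
  pos 5: leaf 'F' → count = 2
  pos 7: leaf 'Q' → count = 3
  pos 9: leaf 'E' → count = 4
  pos 12: leaf 'U' → count = 5
  pos 15: leaf 'J' → count = 6
  pos 17: leaf 'K' → count = 7
  pos 19: leaf 'Y' → count = 8
  pos 21: leaf 'A' → count = 9
  pos 24: leaf 'R' → count = 10
  pos 27: leaf 'D' → count = 11
Total leaves: 11

Answer: 11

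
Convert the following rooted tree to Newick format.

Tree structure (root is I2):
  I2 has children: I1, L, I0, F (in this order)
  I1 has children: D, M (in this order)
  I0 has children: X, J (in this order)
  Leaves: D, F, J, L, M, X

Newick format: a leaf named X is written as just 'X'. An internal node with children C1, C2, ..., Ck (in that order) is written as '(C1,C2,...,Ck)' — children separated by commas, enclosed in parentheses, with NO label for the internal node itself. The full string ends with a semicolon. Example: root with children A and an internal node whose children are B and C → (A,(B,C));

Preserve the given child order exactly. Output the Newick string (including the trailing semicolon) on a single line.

internal I2 with children ['I1', 'L', 'I0', 'F']
  internal I1 with children ['D', 'M']
    leaf 'D' → 'D'
    leaf 'M' → 'M'
  → '(D,M)'
  leaf 'L' → 'L'
  internal I0 with children ['X', 'J']
    leaf 'X' → 'X'
    leaf 'J' → 'J'
  → '(X,J)'
  leaf 'F' → 'F'
→ '((D,M),L,(X,J),F)'
Final: ((D,M),L,(X,J),F);

Answer: ((D,M),L,(X,J),F);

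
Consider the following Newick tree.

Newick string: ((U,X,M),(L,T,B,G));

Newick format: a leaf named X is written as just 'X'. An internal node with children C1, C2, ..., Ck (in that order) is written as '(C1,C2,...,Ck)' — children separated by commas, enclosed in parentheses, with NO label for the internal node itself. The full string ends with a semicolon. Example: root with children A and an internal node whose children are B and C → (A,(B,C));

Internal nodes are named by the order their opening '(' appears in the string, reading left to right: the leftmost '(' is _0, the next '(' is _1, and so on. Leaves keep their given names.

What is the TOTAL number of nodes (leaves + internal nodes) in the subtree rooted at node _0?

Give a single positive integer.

Newick: ((U,X,M),(L,T,B,G));
Locate _0: it is the '(' at position 0 (the 1st '(' reading left to right).
Query: subtree rooted at _0
_0: subtree_size = 1 + 9
  _1: subtree_size = 1 + 3
    U: subtree_size = 1 + 0
    X: subtree_size = 1 + 0
    M: subtree_size = 1 + 0
  _2: subtree_size = 1 + 4
    L: subtree_size = 1 + 0
    T: subtree_size = 1 + 0
    B: subtree_size = 1 + 0
    G: subtree_size = 1 + 0
Total subtree size of _0: 10

Answer: 10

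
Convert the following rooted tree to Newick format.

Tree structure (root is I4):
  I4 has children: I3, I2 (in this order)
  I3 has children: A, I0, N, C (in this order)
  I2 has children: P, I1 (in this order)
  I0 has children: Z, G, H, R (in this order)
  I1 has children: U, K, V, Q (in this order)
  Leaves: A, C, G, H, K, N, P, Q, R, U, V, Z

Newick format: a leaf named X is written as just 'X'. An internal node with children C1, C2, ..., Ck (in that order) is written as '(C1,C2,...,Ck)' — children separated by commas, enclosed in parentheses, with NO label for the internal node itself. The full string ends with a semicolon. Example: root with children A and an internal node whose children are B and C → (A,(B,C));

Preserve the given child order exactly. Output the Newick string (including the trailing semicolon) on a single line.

Answer: ((A,(Z,G,H,R),N,C),(P,(U,K,V,Q)));

Derivation:
internal I4 with children ['I3', 'I2']
  internal I3 with children ['A', 'I0', 'N', 'C']
    leaf 'A' → 'A'
    internal I0 with children ['Z', 'G', 'H', 'R']
      leaf 'Z' → 'Z'
      leaf 'G' → 'G'
      leaf 'H' → 'H'
      leaf 'R' → 'R'
    → '(Z,G,H,R)'
    leaf 'N' → 'N'
    leaf 'C' → 'C'
  → '(A,(Z,G,H,R),N,C)'
  internal I2 with children ['P', 'I1']
    leaf 'P' → 'P'
    internal I1 with children ['U', 'K', 'V', 'Q']
      leaf 'U' → 'U'
      leaf 'K' → 'K'
      leaf 'V' → 'V'
      leaf 'Q' → 'Q'
    → '(U,K,V,Q)'
  → '(P,(U,K,V,Q))'
→ '((A,(Z,G,H,R),N,C),(P,(U,K,V,Q)))'
Final: ((A,(Z,G,H,R),N,C),(P,(U,K,V,Q)));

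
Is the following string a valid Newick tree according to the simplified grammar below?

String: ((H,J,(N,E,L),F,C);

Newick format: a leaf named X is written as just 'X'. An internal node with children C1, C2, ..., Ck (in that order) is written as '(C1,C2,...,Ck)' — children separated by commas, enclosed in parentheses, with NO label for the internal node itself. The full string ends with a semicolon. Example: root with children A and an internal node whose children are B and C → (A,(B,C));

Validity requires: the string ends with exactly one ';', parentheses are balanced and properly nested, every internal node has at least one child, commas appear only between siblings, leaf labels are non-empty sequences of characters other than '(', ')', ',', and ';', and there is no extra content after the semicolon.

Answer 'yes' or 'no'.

Answer: no

Derivation:
Input: ((H,J,(N,E,L),F,C);
Paren balance: 3 '(' vs 2 ')' MISMATCH
Ends with single ';': True
Full parse: FAILS (expected , or ) at pos 18)
Valid: False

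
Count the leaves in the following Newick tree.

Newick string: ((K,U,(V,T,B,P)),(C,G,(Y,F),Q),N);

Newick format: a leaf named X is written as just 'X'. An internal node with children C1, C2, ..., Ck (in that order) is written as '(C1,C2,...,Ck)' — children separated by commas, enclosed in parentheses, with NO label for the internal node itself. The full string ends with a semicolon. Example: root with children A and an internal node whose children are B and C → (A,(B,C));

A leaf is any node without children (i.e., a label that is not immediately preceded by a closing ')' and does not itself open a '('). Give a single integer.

Answer: 12

Derivation:
Newick: ((K,U,(V,T,B,P)),(C,G,(Y,F),Q),N);
Scan left-to-right; a leaf is any maximal label run not followed by '(':
  pos 2: leaf 'K' → count = 1
  pos 4: leaf 'U' → count = 2
  pos 7: leaf 'V' → count = 3
  pos 9: leaf 'T' → count = 4
  pos 11: leaf 'B' → count = 5
  pos 13: leaf 'P' → count = 6
  pos 18: leaf 'C' → count = 7
  pos 20: leaf 'G' → count = 8
  pos 23: leaf 'Y' → count = 9
  pos 25: leaf 'F' → count = 10
  pos 28: leaf 'Q' → count = 11
  pos 31: leaf 'N' → count = 12
Total leaves: 12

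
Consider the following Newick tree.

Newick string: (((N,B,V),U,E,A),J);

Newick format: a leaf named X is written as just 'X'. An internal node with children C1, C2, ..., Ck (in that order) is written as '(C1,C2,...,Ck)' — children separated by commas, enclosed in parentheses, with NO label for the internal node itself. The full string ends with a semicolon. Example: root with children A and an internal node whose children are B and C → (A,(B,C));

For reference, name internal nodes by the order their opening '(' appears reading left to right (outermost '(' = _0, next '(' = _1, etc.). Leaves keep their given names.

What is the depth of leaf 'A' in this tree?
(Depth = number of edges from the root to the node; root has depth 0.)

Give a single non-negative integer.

Answer: 2

Derivation:
Newick: (((N,B,V),U,E,A),J);
Naming internals by '(' encounter order: outermost '(' = _0, next = _1, ...
Query node: A
Path from root: _0 -> _1 -> A
Depth of A: 2 (number of edges from root)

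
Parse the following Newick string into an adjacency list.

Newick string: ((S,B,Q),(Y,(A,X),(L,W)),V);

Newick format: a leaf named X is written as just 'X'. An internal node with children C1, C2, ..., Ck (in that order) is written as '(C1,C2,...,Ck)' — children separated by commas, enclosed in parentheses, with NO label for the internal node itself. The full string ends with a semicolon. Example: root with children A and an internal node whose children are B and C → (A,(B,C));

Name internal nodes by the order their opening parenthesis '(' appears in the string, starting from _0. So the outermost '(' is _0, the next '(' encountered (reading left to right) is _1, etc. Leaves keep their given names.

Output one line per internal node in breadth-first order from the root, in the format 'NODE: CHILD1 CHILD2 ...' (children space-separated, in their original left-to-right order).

Answer: _0: _1 _2 V
_1: S B Q
_2: Y _3 _4
_3: A X
_4: L W

Derivation:
Input: ((S,B,Q),(Y,(A,X),(L,W)),V);
Scanning left-to-right, naming '(' by encounter order:
  pos 0: '(' -> open internal node _0 (depth 1)
  pos 1: '(' -> open internal node _1 (depth 2)
  pos 7: ')' -> close internal node _1 (now at depth 1)
  pos 9: '(' -> open internal node _2 (depth 2)
  pos 12: '(' -> open internal node _3 (depth 3)
  pos 16: ')' -> close internal node _3 (now at depth 2)
  pos 18: '(' -> open internal node _4 (depth 3)
  pos 22: ')' -> close internal node _4 (now at depth 2)
  pos 23: ')' -> close internal node _2 (now at depth 1)
  pos 26: ')' -> close internal node _0 (now at depth 0)
Total internal nodes: 5
BFS adjacency from root:
  _0: _1 _2 V
  _1: S B Q
  _2: Y _3 _4
  _3: A X
  _4: L W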